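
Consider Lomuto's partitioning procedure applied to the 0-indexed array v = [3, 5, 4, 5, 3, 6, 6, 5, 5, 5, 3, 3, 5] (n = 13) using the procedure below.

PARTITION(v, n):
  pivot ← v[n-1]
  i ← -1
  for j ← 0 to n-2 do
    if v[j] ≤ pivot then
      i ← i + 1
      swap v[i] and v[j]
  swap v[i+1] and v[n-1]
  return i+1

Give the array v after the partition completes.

pivot = v[12] = 5; i = -1
j=0: v[0]=3 ≤ 5 → i=0, swap v[0],v[0] (no change) → [3, 5, 4, 5, 3, 6, 6, 5, 5, 5, 3, 3, 5]
j=1: v[1]=5 ≤ 5 → i=1, swap v[1],v[1] (no change) → [3, 5, 4, 5, 3, 6, 6, 5, 5, 5, 3, 3, 5]
j=2: v[2]=4 ≤ 5 → i=2, swap v[2],v[2] (no change) → [3, 5, 4, 5, 3, 6, 6, 5, 5, 5, 3, 3, 5]
j=3: v[3]=5 ≤ 5 → i=3, swap v[3],v[3] (no change) → [3, 5, 4, 5, 3, 6, 6, 5, 5, 5, 3, 3, 5]
j=4: v[4]=3 ≤ 5 → i=4, swap v[4],v[4] (no change) → [3, 5, 4, 5, 3, 6, 6, 5, 5, 5, 3, 3, 5]
j=5: v[5]=6 > 5 → no swap
j=6: v[6]=6 > 5 → no swap
j=7: v[7]=5 ≤ 5 → i=5, swap v[5],v[7] → [3, 5, 4, 5, 3, 5, 6, 6, 5, 5, 3, 3, 5]
j=8: v[8]=5 ≤ 5 → i=6, swap v[6],v[8] → [3, 5, 4, 5, 3, 5, 5, 6, 6, 5, 3, 3, 5]
j=9: v[9]=5 ≤ 5 → i=7, swap v[7],v[9] → [3, 5, 4, 5, 3, 5, 5, 5, 6, 6, 3, 3, 5]
j=10: v[10]=3 ≤ 5 → i=8, swap v[8],v[10] → [3, 5, 4, 5, 3, 5, 5, 5, 3, 6, 6, 3, 5]
j=11: v[11]=3 ≤ 5 → i=9, swap v[9],v[11] → [3, 5, 4, 5, 3, 5, 5, 5, 3, 3, 6, 6, 5]
final swap v[10],v[12] → [3, 5, 4, 5, 3, 5, 5, 5, 3, 3, 5, 6, 6]; return 10

[3, 5, 4, 5, 3, 5, 5, 5, 3, 3, 5, 6, 6]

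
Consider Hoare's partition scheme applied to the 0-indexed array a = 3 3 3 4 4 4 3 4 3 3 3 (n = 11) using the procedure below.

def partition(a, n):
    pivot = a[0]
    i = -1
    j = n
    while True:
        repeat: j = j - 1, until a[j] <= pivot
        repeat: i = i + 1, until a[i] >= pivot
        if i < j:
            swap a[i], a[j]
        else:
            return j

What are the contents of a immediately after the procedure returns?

pivot=3
j stops at 10 (3), i stops at 0 (3); swap ⇒ 3 3 3 4 4 4 3 4 3 3 3
j stops at 9 (3), i stops at 1 (3); swap ⇒ 3 3 3 4 4 4 3 4 3 3 3
j stops at 8 (3), i stops at 2 (3); swap ⇒ 3 3 3 4 4 4 3 4 3 3 3
j stops at 6 (3), i stops at 3 (4); swap ⇒ 3 3 3 3 4 4 4 4 3 3 3
j stops at 3, i stops at 4; i≥j ⇒ return 3. a=3 3 3 3 4 4 4 4 3 3 3

3 3 3 3 4 4 4 4 3 3 3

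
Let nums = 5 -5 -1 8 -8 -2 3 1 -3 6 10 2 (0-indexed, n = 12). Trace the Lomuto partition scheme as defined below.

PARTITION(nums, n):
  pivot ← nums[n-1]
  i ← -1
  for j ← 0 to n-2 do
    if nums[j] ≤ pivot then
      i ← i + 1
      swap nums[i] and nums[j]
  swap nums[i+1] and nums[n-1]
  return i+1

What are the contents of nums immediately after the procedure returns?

-5 -1 -8 -2 1 -3 2 5 8 6 10 3

pivot = nums[11] = 2; i = -1
j=0: nums[0]=5 > 2 → no swap
j=1: nums[1]=-5 ≤ 2 → i=0, swap nums[0],nums[1] → -5 5 -1 8 -8 -2 3 1 -3 6 10 2
j=2: nums[2]=-1 ≤ 2 → i=1, swap nums[1],nums[2] → -5 -1 5 8 -8 -2 3 1 -3 6 10 2
j=3: nums[3]=8 > 2 → no swap
j=4: nums[4]=-8 ≤ 2 → i=2, swap nums[2],nums[4] → -5 -1 -8 8 5 -2 3 1 -3 6 10 2
j=5: nums[5]=-2 ≤ 2 → i=3, swap nums[3],nums[5] → -5 -1 -8 -2 5 8 3 1 -3 6 10 2
j=6: nums[6]=3 > 2 → no swap
j=7: nums[7]=1 ≤ 2 → i=4, swap nums[4],nums[7] → -5 -1 -8 -2 1 8 3 5 -3 6 10 2
j=8: nums[8]=-3 ≤ 2 → i=5, swap nums[5],nums[8] → -5 -1 -8 -2 1 -3 3 5 8 6 10 2
j=9: nums[9]=6 > 2 → no swap
j=10: nums[10]=10 > 2 → no swap
final swap nums[6],nums[11] → -5 -1 -8 -2 1 -3 2 5 8 6 10 3; return 6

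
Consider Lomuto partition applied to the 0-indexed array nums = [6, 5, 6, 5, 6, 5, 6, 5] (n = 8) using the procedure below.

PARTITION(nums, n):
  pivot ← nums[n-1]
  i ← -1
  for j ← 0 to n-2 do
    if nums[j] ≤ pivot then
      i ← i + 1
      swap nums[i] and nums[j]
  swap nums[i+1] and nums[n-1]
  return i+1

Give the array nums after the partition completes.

[5, 5, 5, 5, 6, 6, 6, 6]

pivot=5, i=-1
j=0: 6>5, skip
j=1: 5≤5, i=0, swap(0,1) ⇒ [5, 6, 6, 5, 6, 5, 6, 5]
j=2: 6>5, skip
j=3: 5≤5, i=1, swap(1,3) ⇒ [5, 5, 6, 6, 6, 5, 6, 5]
j=4: 6>5, skip
j=5: 5≤5, i=2, swap(2,5) ⇒ [5, 5, 5, 6, 6, 6, 6, 5]
j=6: 6>5, skip
swap(3,7) ⇒ [5, 5, 5, 5, 6, 6, 6, 6]; return 3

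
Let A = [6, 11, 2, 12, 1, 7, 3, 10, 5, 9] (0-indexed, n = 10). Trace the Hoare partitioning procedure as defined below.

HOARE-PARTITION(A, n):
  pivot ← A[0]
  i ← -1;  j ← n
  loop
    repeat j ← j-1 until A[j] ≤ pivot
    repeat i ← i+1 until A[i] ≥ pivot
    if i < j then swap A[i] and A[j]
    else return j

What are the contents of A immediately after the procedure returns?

[5, 3, 2, 1, 12, 7, 11, 10, 6, 9]

pivot=6
j stops at 8 (5), i stops at 0 (6); swap ⇒ [5, 11, 2, 12, 1, 7, 3, 10, 6, 9]
j stops at 6 (3), i stops at 1 (11); swap ⇒ [5, 3, 2, 12, 1, 7, 11, 10, 6, 9]
j stops at 4 (1), i stops at 3 (12); swap ⇒ [5, 3, 2, 1, 12, 7, 11, 10, 6, 9]
j stops at 3, i stops at 4; i≥j ⇒ return 3. A=[5, 3, 2, 1, 12, 7, 11, 10, 6, 9]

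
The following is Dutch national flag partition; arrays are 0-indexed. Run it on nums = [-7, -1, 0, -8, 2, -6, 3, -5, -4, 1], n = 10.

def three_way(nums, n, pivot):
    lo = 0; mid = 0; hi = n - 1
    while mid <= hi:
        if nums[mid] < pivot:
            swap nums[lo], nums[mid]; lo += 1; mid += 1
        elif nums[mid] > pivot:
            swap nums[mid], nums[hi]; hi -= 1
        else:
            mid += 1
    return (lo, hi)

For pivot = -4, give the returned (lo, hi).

pivot = -4; lo=0, mid=0, hi=9
nums[mid]=-7<-4: swap nums[0],nums[0]; lo=1,mid=1 → [-7, -1, 0, -8, 2, -6, 3, -5, -4, 1]
nums[mid]=-1>-4: swap nums[1],nums[9]; hi=8 → [-7, 1, 0, -8, 2, -6, 3, -5, -4, -1]
nums[mid]=1>-4: swap nums[1],nums[8]; hi=7 → [-7, -4, 0, -8, 2, -6, 3, -5, 1, -1]
nums[mid]=-4=-4: mid=2
nums[mid]=0>-4: swap nums[2],nums[7]; hi=6 → [-7, -4, -5, -8, 2, -6, 3, 0, 1, -1]
nums[mid]=-5<-4: swap nums[1],nums[2]; lo=2,mid=3 → [-7, -5, -4, -8, 2, -6, 3, 0, 1, -1]
nums[mid]=-8<-4: swap nums[2],nums[3]; lo=3,mid=4 → [-7, -5, -8, -4, 2, -6, 3, 0, 1, -1]
nums[mid]=2>-4: swap nums[4],nums[6]; hi=5 → [-7, -5, -8, -4, 3, -6, 2, 0, 1, -1]
nums[mid]=3>-4: swap nums[4],nums[5]; hi=4 → [-7, -5, -8, -4, -6, 3, 2, 0, 1, -1]
nums[mid]=-6<-4: swap nums[3],nums[4]; lo=4,mid=5 → [-7, -5, -8, -6, -4, 3, 2, 0, 1, -1]
end: lo=4, hi=4; nums = [-7, -5, -8, -6, -4, 3, 2, 0, 1, -1]

(4, 4)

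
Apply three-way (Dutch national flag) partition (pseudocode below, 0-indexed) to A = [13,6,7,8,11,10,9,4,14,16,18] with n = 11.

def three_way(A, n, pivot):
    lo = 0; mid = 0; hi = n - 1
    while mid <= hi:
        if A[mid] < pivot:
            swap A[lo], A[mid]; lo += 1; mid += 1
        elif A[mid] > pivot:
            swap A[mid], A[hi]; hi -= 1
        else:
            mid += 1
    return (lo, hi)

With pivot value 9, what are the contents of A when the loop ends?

lo=0 mid=0 hi=10
13>9: swap(0,10), hi=9 ⇒ [18,6,7,8,11,10,9,4,14,16,13]
18>9: swap(0,9), hi=8 ⇒ [16,6,7,8,11,10,9,4,14,18,13]
16>9: swap(0,8), hi=7 ⇒ [14,6,7,8,11,10,9,4,16,18,13]
14>9: swap(0,7), hi=6 ⇒ [4,6,7,8,11,10,9,14,16,18,13]
4<9: swap(0,0), lo=1 mid=1 ⇒ [4,6,7,8,11,10,9,14,16,18,13]
6<9: swap(1,1), lo=2 mid=2 ⇒ [4,6,7,8,11,10,9,14,16,18,13]
7<9: swap(2,2), lo=3 mid=3 ⇒ [4,6,7,8,11,10,9,14,16,18,13]
8<9: swap(3,3), lo=4 mid=4 ⇒ [4,6,7,8,11,10,9,14,16,18,13]
11>9: swap(4,6), hi=5 ⇒ [4,6,7,8,9,10,11,14,16,18,13]
9=9: mid=5
10>9: swap(5,5), hi=4 ⇒ [4,6,7,8,9,10,11,14,16,18,13]
done. lo=4 hi=4; A=[4,6,7,8,9,10,11,14,16,18,13]

[4,6,7,8,9,10,11,14,16,18,13]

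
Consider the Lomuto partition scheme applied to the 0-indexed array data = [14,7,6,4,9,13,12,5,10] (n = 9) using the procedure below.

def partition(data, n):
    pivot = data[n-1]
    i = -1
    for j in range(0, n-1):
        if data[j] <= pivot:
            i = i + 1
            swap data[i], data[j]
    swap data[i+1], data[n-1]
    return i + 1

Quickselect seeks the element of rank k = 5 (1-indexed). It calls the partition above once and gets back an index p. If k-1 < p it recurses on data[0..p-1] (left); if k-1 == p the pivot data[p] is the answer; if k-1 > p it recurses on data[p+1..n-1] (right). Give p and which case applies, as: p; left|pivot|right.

pivot = data[8] = 10; i = -1
j=0: data[0]=14 > 10 → no swap
j=1: data[1]=7 ≤ 10 → i=0, swap data[0],data[1] → [7,14,6,4,9,13,12,5,10]
j=2: data[2]=6 ≤ 10 → i=1, swap data[1],data[2] → [7,6,14,4,9,13,12,5,10]
j=3: data[3]=4 ≤ 10 → i=2, swap data[2],data[3] → [7,6,4,14,9,13,12,5,10]
j=4: data[4]=9 ≤ 10 → i=3, swap data[3],data[4] → [7,6,4,9,14,13,12,5,10]
j=5: data[5]=13 > 10 → no swap
j=6: data[6]=12 > 10 → no swap
j=7: data[7]=5 ≤ 10 → i=4, swap data[4],data[7] → [7,6,4,9,5,13,12,14,10]
final swap data[5],data[8] → [7,6,4,9,5,10,12,14,13]; return 5
p = 5; k-1 = 4 < 5 ⇒ left

5; left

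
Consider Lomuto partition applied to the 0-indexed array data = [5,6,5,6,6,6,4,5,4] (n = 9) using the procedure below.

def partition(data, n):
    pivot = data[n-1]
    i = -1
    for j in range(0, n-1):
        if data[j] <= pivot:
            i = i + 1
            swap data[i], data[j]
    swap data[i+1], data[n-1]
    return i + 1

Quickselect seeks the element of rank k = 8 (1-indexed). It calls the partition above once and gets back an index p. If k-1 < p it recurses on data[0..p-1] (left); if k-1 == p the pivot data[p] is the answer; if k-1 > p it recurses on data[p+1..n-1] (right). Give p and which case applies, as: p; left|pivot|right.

pivot=4, i=-1
j=0: 5>4, skip
j=1: 6>4, skip
j=2: 5>4, skip
j=3: 6>4, skip
j=4: 6>4, skip
j=5: 6>4, skip
j=6: 4≤4, i=0, swap(0,6) ⇒ [4,6,5,6,6,6,5,5,4]
j=7: 5>4, skip
swap(1,8) ⇒ [4,4,5,6,6,6,5,5,6]; return 1
p = 1; k-1 = 7 > 1 ⇒ right

1; right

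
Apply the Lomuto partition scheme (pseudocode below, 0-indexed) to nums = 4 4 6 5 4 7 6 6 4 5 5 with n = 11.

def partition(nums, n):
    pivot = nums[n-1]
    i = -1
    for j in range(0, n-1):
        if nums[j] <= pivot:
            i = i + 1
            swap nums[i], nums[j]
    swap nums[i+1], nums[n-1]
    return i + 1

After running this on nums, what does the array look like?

4 4 5 4 4 5 5 6 6 7 6

pivot = nums[10] = 5; i = -1
j=0: nums[0]=4 ≤ 5 → i=0, swap nums[0],nums[0] (no change) → 4 4 6 5 4 7 6 6 4 5 5
j=1: nums[1]=4 ≤ 5 → i=1, swap nums[1],nums[1] (no change) → 4 4 6 5 4 7 6 6 4 5 5
j=2: nums[2]=6 > 5 → no swap
j=3: nums[3]=5 ≤ 5 → i=2, swap nums[2],nums[3] → 4 4 5 6 4 7 6 6 4 5 5
j=4: nums[4]=4 ≤ 5 → i=3, swap nums[3],nums[4] → 4 4 5 4 6 7 6 6 4 5 5
j=5: nums[5]=7 > 5 → no swap
j=6: nums[6]=6 > 5 → no swap
j=7: nums[7]=6 > 5 → no swap
j=8: nums[8]=4 ≤ 5 → i=4, swap nums[4],nums[8] → 4 4 5 4 4 7 6 6 6 5 5
j=9: nums[9]=5 ≤ 5 → i=5, swap nums[5],nums[9] → 4 4 5 4 4 5 6 6 6 7 5
final swap nums[6],nums[10] → 4 4 5 4 4 5 5 6 6 7 6; return 6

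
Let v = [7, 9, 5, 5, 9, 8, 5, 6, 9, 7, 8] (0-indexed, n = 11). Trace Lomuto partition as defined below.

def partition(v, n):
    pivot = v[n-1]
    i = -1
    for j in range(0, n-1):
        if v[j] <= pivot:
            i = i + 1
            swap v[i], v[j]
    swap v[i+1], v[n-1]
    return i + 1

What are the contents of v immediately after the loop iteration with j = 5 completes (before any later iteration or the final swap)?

pivot = v[10] = 8; i = -1
j=0: v[0]=7 ≤ 8 → i=0, swap v[0],v[0] (no change) → [7, 9, 5, 5, 9, 8, 5, 6, 9, 7, 8]
j=1: v[1]=9 > 8 → no swap
j=2: v[2]=5 ≤ 8 → i=1, swap v[1],v[2] → [7, 5, 9, 5, 9, 8, 5, 6, 9, 7, 8]
j=3: v[3]=5 ≤ 8 → i=2, swap v[2],v[3] → [7, 5, 5, 9, 9, 8, 5, 6, 9, 7, 8]
j=4: v[4]=9 > 8 → no swap
j=5: v[5]=8 ≤ 8 → i=3, swap v[3],v[5] → [7, 5, 5, 8, 9, 9, 5, 6, 9, 7, 8]
(after j=5) v = [7, 5, 5, 8, 9, 9, 5, 6, 9, 7, 8]

[7, 5, 5, 8, 9, 9, 5, 6, 9, 7, 8]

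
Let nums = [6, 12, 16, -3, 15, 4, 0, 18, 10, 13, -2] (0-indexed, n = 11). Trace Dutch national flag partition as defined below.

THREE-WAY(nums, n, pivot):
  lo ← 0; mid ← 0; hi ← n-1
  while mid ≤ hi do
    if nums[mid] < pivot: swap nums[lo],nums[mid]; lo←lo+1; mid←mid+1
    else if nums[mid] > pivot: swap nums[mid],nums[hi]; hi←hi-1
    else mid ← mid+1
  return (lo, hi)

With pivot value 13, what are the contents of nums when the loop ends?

[6, 12, -2, -3, 4, 0, 10, 13, 18, 15, 16]

lo=0 mid=0 hi=10
6<13: swap(0,0), lo=1 mid=1 ⇒ [6, 12, 16, -3, 15, 4, 0, 18, 10, 13, -2]
12<13: swap(1,1), lo=2 mid=2 ⇒ [6, 12, 16, -3, 15, 4, 0, 18, 10, 13, -2]
16>13: swap(2,10), hi=9 ⇒ [6, 12, -2, -3, 15, 4, 0, 18, 10, 13, 16]
-2<13: swap(2,2), lo=3 mid=3 ⇒ [6, 12, -2, -3, 15, 4, 0, 18, 10, 13, 16]
-3<13: swap(3,3), lo=4 mid=4 ⇒ [6, 12, -2, -3, 15, 4, 0, 18, 10, 13, 16]
15>13: swap(4,9), hi=8 ⇒ [6, 12, -2, -3, 13, 4, 0, 18, 10, 15, 16]
13=13: mid=5
4<13: swap(4,5), lo=5 mid=6 ⇒ [6, 12, -2, -3, 4, 13, 0, 18, 10, 15, 16]
0<13: swap(5,6), lo=6 mid=7 ⇒ [6, 12, -2, -3, 4, 0, 13, 18, 10, 15, 16]
18>13: swap(7,8), hi=7 ⇒ [6, 12, -2, -3, 4, 0, 13, 10, 18, 15, 16]
10<13: swap(6,7), lo=7 mid=8 ⇒ [6, 12, -2, -3, 4, 0, 10, 13, 18, 15, 16]
done. lo=7 hi=7; nums=[6, 12, -2, -3, 4, 0, 10, 13, 18, 15, 16]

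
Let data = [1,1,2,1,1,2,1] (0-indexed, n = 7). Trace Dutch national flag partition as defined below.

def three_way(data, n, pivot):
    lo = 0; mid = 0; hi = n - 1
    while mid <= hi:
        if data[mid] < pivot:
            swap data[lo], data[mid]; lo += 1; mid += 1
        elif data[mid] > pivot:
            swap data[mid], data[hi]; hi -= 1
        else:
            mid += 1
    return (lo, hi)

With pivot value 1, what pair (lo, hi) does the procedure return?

pivot = 1; lo=0, mid=0, hi=6
data[mid]=1=1: mid=1
data[mid]=1=1: mid=2
data[mid]=2>1: swap data[2],data[6]; hi=5 → [1,1,1,1,1,2,2]
data[mid]=1=1: mid=3
data[mid]=1=1: mid=4
data[mid]=1=1: mid=5
data[mid]=2>1: swap data[5],data[5]; hi=4 → [1,1,1,1,1,2,2]
end: lo=0, hi=4; data = [1,1,1,1,1,2,2]

(0, 4)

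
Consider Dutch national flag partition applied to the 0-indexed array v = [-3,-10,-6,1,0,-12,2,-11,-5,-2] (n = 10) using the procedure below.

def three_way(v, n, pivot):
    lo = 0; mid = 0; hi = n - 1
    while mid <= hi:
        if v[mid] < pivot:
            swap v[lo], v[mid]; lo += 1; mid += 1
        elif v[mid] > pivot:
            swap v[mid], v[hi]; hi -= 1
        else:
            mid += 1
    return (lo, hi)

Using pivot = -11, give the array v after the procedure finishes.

pivot = -11; lo=0, mid=0, hi=9
v[mid]=-3>-11: swap v[0],v[9]; hi=8 → [-2,-10,-6,1,0,-12,2,-11,-5,-3]
v[mid]=-2>-11: swap v[0],v[8]; hi=7 → [-5,-10,-6,1,0,-12,2,-11,-2,-3]
v[mid]=-5>-11: swap v[0],v[7]; hi=6 → [-11,-10,-6,1,0,-12,2,-5,-2,-3]
v[mid]=-11=-11: mid=1
v[mid]=-10>-11: swap v[1],v[6]; hi=5 → [-11,2,-6,1,0,-12,-10,-5,-2,-3]
v[mid]=2>-11: swap v[1],v[5]; hi=4 → [-11,-12,-6,1,0,2,-10,-5,-2,-3]
v[mid]=-12<-11: swap v[0],v[1]; lo=1,mid=2 → [-12,-11,-6,1,0,2,-10,-5,-2,-3]
v[mid]=-6>-11: swap v[2],v[4]; hi=3 → [-12,-11,0,1,-6,2,-10,-5,-2,-3]
v[mid]=0>-11: swap v[2],v[3]; hi=2 → [-12,-11,1,0,-6,2,-10,-5,-2,-3]
v[mid]=1>-11: swap v[2],v[2]; hi=1 → [-12,-11,1,0,-6,2,-10,-5,-2,-3]
end: lo=1, hi=1; v = [-12,-11,1,0,-6,2,-10,-5,-2,-3]

[-12,-11,1,0,-6,2,-10,-5,-2,-3]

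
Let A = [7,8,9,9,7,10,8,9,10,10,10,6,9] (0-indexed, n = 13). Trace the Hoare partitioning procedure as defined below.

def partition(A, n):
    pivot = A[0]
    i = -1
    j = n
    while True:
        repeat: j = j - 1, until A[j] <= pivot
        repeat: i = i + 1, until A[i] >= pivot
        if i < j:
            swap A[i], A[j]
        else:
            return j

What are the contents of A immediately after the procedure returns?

pivot = A[0] = 7; i = -1, j = 13
j→11 (A[11]=6≤7), i→0 (A[0]=7≥7); i<j, swap → [6,8,9,9,7,10,8,9,10,10,10,7,9]
j→4 (A[4]=7≤7), i→1 (A[1]=8≥7); i<j, swap → [6,7,9,9,8,10,8,9,10,10,10,7,9]
j→1, i→2; i≥j, return j=1. A = [6,7,9,9,8,10,8,9,10,10,10,7,9]

[6,7,9,9,8,10,8,9,10,10,10,7,9]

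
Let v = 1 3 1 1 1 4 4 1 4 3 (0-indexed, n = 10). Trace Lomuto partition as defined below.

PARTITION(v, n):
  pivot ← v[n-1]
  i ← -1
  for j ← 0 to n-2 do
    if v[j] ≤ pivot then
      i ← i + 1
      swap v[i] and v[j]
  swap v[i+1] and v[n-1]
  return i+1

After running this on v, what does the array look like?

pivot=3, i=-1
j=0: 1≤3, i=0, swap(0,0) ⇒ 1 3 1 1 1 4 4 1 4 3
j=1: 3≤3, i=1, swap(1,1) ⇒ 1 3 1 1 1 4 4 1 4 3
j=2: 1≤3, i=2, swap(2,2) ⇒ 1 3 1 1 1 4 4 1 4 3
j=3: 1≤3, i=3, swap(3,3) ⇒ 1 3 1 1 1 4 4 1 4 3
j=4: 1≤3, i=4, swap(4,4) ⇒ 1 3 1 1 1 4 4 1 4 3
j=5: 4>3, skip
j=6: 4>3, skip
j=7: 1≤3, i=5, swap(5,7) ⇒ 1 3 1 1 1 1 4 4 4 3
j=8: 4>3, skip
swap(6,9) ⇒ 1 3 1 1 1 1 3 4 4 4; return 6

1 3 1 1 1 1 3 4 4 4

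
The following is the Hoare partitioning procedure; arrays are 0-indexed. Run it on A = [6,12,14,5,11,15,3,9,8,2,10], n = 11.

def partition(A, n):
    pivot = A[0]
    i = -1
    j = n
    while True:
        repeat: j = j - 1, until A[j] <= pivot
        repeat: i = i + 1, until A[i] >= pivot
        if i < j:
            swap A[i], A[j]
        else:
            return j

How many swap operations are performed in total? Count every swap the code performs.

pivot=6
j stops at 9 (2), i stops at 0 (6); swap ⇒ [2,12,14,5,11,15,3,9,8,6,10]
j stops at 6 (3), i stops at 1 (12); swap ⇒ [2,3,14,5,11,15,12,9,8,6,10]
j stops at 3 (5), i stops at 2 (14); swap ⇒ [2,3,5,14,11,15,12,9,8,6,10]
j stops at 2, i stops at 3; i≥j ⇒ return 2. A=[2,3,5,14,11,15,12,9,8,6,10]

3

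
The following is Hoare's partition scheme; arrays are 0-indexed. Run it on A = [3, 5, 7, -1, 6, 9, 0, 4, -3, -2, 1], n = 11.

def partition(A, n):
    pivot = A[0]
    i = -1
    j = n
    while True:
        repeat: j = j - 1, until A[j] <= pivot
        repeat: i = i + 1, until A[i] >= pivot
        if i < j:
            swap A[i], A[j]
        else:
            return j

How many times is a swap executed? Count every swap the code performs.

pivot = A[0] = 3; i = -1, j = 11
j→10 (A[10]=1≤3), i→0 (A[0]=3≥3); i<j, swap → [1, 5, 7, -1, 6, 9, 0, 4, -3, -2, 3]
j→9 (A[9]=-2≤3), i→1 (A[1]=5≥3); i<j, swap → [1, -2, 7, -1, 6, 9, 0, 4, -3, 5, 3]
j→8 (A[8]=-3≤3), i→2 (A[2]=7≥3); i<j, swap → [1, -2, -3, -1, 6, 9, 0, 4, 7, 5, 3]
j→6 (A[6]=0≤3), i→4 (A[4]=6≥3); i<j, swap → [1, -2, -3, -1, 0, 9, 6, 4, 7, 5, 3]
j→4, i→5; i≥j, return j=4. A = [1, -2, -3, -1, 0, 9, 6, 4, 7, 5, 3]

4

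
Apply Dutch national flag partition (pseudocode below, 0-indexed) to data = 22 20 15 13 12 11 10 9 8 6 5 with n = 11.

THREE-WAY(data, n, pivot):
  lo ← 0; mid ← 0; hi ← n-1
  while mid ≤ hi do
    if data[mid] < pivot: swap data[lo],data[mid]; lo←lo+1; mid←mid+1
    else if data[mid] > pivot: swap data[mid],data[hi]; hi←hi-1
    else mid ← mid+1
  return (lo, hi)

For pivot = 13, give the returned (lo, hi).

(7, 7)

lo=0 mid=0 hi=10
22>13: swap(0,10), hi=9 ⇒ 5 20 15 13 12 11 10 9 8 6 22
5<13: swap(0,0), lo=1 mid=1 ⇒ 5 20 15 13 12 11 10 9 8 6 22
20>13: swap(1,9), hi=8 ⇒ 5 6 15 13 12 11 10 9 8 20 22
6<13: swap(1,1), lo=2 mid=2 ⇒ 5 6 15 13 12 11 10 9 8 20 22
15>13: swap(2,8), hi=7 ⇒ 5 6 8 13 12 11 10 9 15 20 22
8<13: swap(2,2), lo=3 mid=3 ⇒ 5 6 8 13 12 11 10 9 15 20 22
13=13: mid=4
12<13: swap(3,4), lo=4 mid=5 ⇒ 5 6 8 12 13 11 10 9 15 20 22
11<13: swap(4,5), lo=5 mid=6 ⇒ 5 6 8 12 11 13 10 9 15 20 22
10<13: swap(5,6), lo=6 mid=7 ⇒ 5 6 8 12 11 10 13 9 15 20 22
9<13: swap(6,7), lo=7 mid=8 ⇒ 5 6 8 12 11 10 9 13 15 20 22
done. lo=7 hi=7; data=5 6 8 12 11 10 9 13 15 20 22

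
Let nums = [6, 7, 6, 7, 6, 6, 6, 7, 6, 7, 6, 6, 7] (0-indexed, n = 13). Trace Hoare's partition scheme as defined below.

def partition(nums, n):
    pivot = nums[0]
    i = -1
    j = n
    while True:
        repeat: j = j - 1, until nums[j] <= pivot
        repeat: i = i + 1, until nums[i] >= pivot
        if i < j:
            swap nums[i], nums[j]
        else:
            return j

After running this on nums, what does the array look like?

[6, 6, 6, 6, 6, 6, 7, 7, 6, 7, 7, 6, 7]

pivot = nums[0] = 6; i = -1, j = 13
j→11 (nums[11]=6≤6), i→0 (nums[0]=6≥6); i<j, swap → [6, 7, 6, 7, 6, 6, 6, 7, 6, 7, 6, 6, 7]
j→10 (nums[10]=6≤6), i→1 (nums[1]=7≥6); i<j, swap → [6, 6, 6, 7, 6, 6, 6, 7, 6, 7, 7, 6, 7]
j→8 (nums[8]=6≤6), i→2 (nums[2]=6≥6); i<j, swap → [6, 6, 6, 7, 6, 6, 6, 7, 6, 7, 7, 6, 7]
j→6 (nums[6]=6≤6), i→3 (nums[3]=7≥6); i<j, swap → [6, 6, 6, 6, 6, 6, 7, 7, 6, 7, 7, 6, 7]
j→5 (nums[5]=6≤6), i→4 (nums[4]=6≥6); i<j, swap → [6, 6, 6, 6, 6, 6, 7, 7, 6, 7, 7, 6, 7]
j→4, i→5; i≥j, return j=4. nums = [6, 6, 6, 6, 6, 6, 7, 7, 6, 7, 7, 6, 7]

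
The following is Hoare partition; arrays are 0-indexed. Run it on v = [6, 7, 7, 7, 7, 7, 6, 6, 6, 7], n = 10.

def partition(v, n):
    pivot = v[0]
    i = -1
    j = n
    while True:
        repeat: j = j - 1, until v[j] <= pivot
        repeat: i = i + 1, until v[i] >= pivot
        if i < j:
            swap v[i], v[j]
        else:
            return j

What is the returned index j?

2

pivot = v[0] = 6; i = -1, j = 10
j→8 (v[8]=6≤6), i→0 (v[0]=6≥6); i<j, swap → [6, 7, 7, 7, 7, 7, 6, 6, 6, 7]
j→7 (v[7]=6≤6), i→1 (v[1]=7≥6); i<j, swap → [6, 6, 7, 7, 7, 7, 6, 7, 6, 7]
j→6 (v[6]=6≤6), i→2 (v[2]=7≥6); i<j, swap → [6, 6, 6, 7, 7, 7, 7, 7, 6, 7]
j→2, i→3; i≥j, return j=2. v = [6, 6, 6, 7, 7, 7, 7, 7, 6, 7]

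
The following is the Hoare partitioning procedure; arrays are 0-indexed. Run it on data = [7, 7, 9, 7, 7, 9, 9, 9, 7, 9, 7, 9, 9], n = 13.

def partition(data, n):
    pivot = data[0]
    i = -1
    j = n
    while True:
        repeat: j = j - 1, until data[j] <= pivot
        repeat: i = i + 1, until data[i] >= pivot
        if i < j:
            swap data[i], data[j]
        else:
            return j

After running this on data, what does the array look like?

[7, 7, 7, 7, 9, 9, 9, 9, 7, 9, 7, 9, 9]

pivot = data[0] = 7; i = -1, j = 13
j→10 (data[10]=7≤7), i→0 (data[0]=7≥7); i<j, swap → [7, 7, 9, 7, 7, 9, 9, 9, 7, 9, 7, 9, 9]
j→8 (data[8]=7≤7), i→1 (data[1]=7≥7); i<j, swap → [7, 7, 9, 7, 7, 9, 9, 9, 7, 9, 7, 9, 9]
j→4 (data[4]=7≤7), i→2 (data[2]=9≥7); i<j, swap → [7, 7, 7, 7, 9, 9, 9, 9, 7, 9, 7, 9, 9]
j→3, i→3; i≥j, return j=3. data = [7, 7, 7, 7, 9, 9, 9, 9, 7, 9, 7, 9, 9]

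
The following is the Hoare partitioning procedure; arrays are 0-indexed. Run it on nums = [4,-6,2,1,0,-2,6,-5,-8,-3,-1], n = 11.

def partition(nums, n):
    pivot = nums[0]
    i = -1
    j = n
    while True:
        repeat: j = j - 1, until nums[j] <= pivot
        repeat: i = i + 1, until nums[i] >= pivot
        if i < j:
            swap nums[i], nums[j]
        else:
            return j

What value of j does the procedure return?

8

pivot = nums[0] = 4; i = -1, j = 11
j→10 (nums[10]=-1≤4), i→0 (nums[0]=4≥4); i<j, swap → [-1,-6,2,1,0,-2,6,-5,-8,-3,4]
j→9 (nums[9]=-3≤4), i→6 (nums[6]=6≥4); i<j, swap → [-1,-6,2,1,0,-2,-3,-5,-8,6,4]
j→8, i→9; i≥j, return j=8. nums = [-1,-6,2,1,0,-2,-3,-5,-8,6,4]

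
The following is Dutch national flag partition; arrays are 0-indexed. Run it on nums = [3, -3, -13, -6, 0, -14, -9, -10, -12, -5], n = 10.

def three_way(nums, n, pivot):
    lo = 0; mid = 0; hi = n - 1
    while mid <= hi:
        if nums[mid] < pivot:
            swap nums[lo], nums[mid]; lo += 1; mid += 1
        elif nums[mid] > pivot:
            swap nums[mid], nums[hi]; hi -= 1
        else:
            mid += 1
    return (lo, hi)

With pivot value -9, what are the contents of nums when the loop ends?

[-12, -10, -13, -14, -9, 0, -6, -3, -5, 3]

lo=0 mid=0 hi=9
3>-9: swap(0,9), hi=8 ⇒ [-5, -3, -13, -6, 0, -14, -9, -10, -12, 3]
-5>-9: swap(0,8), hi=7 ⇒ [-12, -3, -13, -6, 0, -14, -9, -10, -5, 3]
-12<-9: swap(0,0), lo=1 mid=1 ⇒ [-12, -3, -13, -6, 0, -14, -9, -10, -5, 3]
-3>-9: swap(1,7), hi=6 ⇒ [-12, -10, -13, -6, 0, -14, -9, -3, -5, 3]
-10<-9: swap(1,1), lo=2 mid=2 ⇒ [-12, -10, -13, -6, 0, -14, -9, -3, -5, 3]
-13<-9: swap(2,2), lo=3 mid=3 ⇒ [-12, -10, -13, -6, 0, -14, -9, -3, -5, 3]
-6>-9: swap(3,6), hi=5 ⇒ [-12, -10, -13, -9, 0, -14, -6, -3, -5, 3]
-9=-9: mid=4
0>-9: swap(4,5), hi=4 ⇒ [-12, -10, -13, -9, -14, 0, -6, -3, -5, 3]
-14<-9: swap(3,4), lo=4 mid=5 ⇒ [-12, -10, -13, -14, -9, 0, -6, -3, -5, 3]
done. lo=4 hi=4; nums=[-12, -10, -13, -14, -9, 0, -6, -3, -5, 3]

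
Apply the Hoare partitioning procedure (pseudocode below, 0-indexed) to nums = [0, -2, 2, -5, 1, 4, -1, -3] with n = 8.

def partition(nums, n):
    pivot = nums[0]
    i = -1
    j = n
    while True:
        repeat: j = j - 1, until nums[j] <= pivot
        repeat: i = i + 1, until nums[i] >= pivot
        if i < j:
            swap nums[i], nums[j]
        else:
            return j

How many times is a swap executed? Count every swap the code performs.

pivot = nums[0] = 0; i = -1, j = 8
j→7 (nums[7]=-3≤0), i→0 (nums[0]=0≥0); i<j, swap → [-3, -2, 2, -5, 1, 4, -1, 0]
j→6 (nums[6]=-1≤0), i→2 (nums[2]=2≥0); i<j, swap → [-3, -2, -1, -5, 1, 4, 2, 0]
j→3, i→4; i≥j, return j=3. nums = [-3, -2, -1, -5, 1, 4, 2, 0]

2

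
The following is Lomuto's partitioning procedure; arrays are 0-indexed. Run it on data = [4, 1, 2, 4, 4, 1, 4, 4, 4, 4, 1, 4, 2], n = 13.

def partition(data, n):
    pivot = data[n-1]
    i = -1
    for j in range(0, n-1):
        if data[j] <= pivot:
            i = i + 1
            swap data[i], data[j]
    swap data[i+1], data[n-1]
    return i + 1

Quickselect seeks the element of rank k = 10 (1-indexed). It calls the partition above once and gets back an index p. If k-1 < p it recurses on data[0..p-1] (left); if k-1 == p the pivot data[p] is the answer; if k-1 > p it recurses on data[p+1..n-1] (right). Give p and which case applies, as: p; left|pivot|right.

4; right

pivot = data[12] = 2; i = -1
j=0: data[0]=4 > 2 → no swap
j=1: data[1]=1 ≤ 2 → i=0, swap data[0],data[1] → [1, 4, 2, 4, 4, 1, 4, 4, 4, 4, 1, 4, 2]
j=2: data[2]=2 ≤ 2 → i=1, swap data[1],data[2] → [1, 2, 4, 4, 4, 1, 4, 4, 4, 4, 1, 4, 2]
j=3: data[3]=4 > 2 → no swap
j=4: data[4]=4 > 2 → no swap
j=5: data[5]=1 ≤ 2 → i=2, swap data[2],data[5] → [1, 2, 1, 4, 4, 4, 4, 4, 4, 4, 1, 4, 2]
j=6: data[6]=4 > 2 → no swap
j=7: data[7]=4 > 2 → no swap
j=8: data[8]=4 > 2 → no swap
j=9: data[9]=4 > 2 → no swap
j=10: data[10]=1 ≤ 2 → i=3, swap data[3],data[10] → [1, 2, 1, 1, 4, 4, 4, 4, 4, 4, 4, 4, 2]
j=11: data[11]=4 > 2 → no swap
final swap data[4],data[12] → [1, 2, 1, 1, 2, 4, 4, 4, 4, 4, 4, 4, 4]; return 4
p = 4; k-1 = 9 > 4 ⇒ right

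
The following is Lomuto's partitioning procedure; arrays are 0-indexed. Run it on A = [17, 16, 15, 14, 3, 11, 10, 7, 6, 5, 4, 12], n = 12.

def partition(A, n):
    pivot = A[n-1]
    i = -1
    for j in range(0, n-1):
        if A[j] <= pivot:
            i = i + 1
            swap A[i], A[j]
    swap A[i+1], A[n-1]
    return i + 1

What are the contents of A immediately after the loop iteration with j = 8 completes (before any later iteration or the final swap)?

pivot = A[11] = 12; i = -1
j=0: A[0]=17 > 12 → no swap
j=1: A[1]=16 > 12 → no swap
j=2: A[2]=15 > 12 → no swap
j=3: A[3]=14 > 12 → no swap
j=4: A[4]=3 ≤ 12 → i=0, swap A[0],A[4] → [3, 16, 15, 14, 17, 11, 10, 7, 6, 5, 4, 12]
j=5: A[5]=11 ≤ 12 → i=1, swap A[1],A[5] → [3, 11, 15, 14, 17, 16, 10, 7, 6, 5, 4, 12]
j=6: A[6]=10 ≤ 12 → i=2, swap A[2],A[6] → [3, 11, 10, 14, 17, 16, 15, 7, 6, 5, 4, 12]
j=7: A[7]=7 ≤ 12 → i=3, swap A[3],A[7] → [3, 11, 10, 7, 17, 16, 15, 14, 6, 5, 4, 12]
j=8: A[8]=6 ≤ 12 → i=4, swap A[4],A[8] → [3, 11, 10, 7, 6, 16, 15, 14, 17, 5, 4, 12]
(after j=8) A = [3, 11, 10, 7, 6, 16, 15, 14, 17, 5, 4, 12]

[3, 11, 10, 7, 6, 16, 15, 14, 17, 5, 4, 12]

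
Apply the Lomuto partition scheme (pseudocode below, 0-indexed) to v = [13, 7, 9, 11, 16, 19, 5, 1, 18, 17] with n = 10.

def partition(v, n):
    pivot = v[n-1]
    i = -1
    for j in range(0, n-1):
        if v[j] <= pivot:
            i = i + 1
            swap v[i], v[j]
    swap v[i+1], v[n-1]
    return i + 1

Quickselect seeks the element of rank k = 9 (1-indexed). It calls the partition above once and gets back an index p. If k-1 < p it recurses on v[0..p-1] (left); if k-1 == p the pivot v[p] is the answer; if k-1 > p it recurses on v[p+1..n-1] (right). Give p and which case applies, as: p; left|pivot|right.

pivot=17, i=-1
j=0: 13≤17, i=0, swap(0,0) ⇒ [13, 7, 9, 11, 16, 19, 5, 1, 18, 17]
j=1: 7≤17, i=1, swap(1,1) ⇒ [13, 7, 9, 11, 16, 19, 5, 1, 18, 17]
j=2: 9≤17, i=2, swap(2,2) ⇒ [13, 7, 9, 11, 16, 19, 5, 1, 18, 17]
j=3: 11≤17, i=3, swap(3,3) ⇒ [13, 7, 9, 11, 16, 19, 5, 1, 18, 17]
j=4: 16≤17, i=4, swap(4,4) ⇒ [13, 7, 9, 11, 16, 19, 5, 1, 18, 17]
j=5: 19>17, skip
j=6: 5≤17, i=5, swap(5,6) ⇒ [13, 7, 9, 11, 16, 5, 19, 1, 18, 17]
j=7: 1≤17, i=6, swap(6,7) ⇒ [13, 7, 9, 11, 16, 5, 1, 19, 18, 17]
j=8: 18>17, skip
swap(7,9) ⇒ [13, 7, 9, 11, 16, 5, 1, 17, 18, 19]; return 7
p = 7; k-1 = 8 > 7 ⇒ right

7; right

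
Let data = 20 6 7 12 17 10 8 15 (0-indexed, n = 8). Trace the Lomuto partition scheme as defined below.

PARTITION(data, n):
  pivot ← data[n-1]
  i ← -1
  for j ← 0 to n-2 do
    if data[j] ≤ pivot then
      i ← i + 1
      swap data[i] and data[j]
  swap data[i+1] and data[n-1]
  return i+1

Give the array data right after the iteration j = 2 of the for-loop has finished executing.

6 7 20 12 17 10 8 15

pivot = data[7] = 15; i = -1
j=0: data[0]=20 > 15 → no swap
j=1: data[1]=6 ≤ 15 → i=0, swap data[0],data[1] → 6 20 7 12 17 10 8 15
j=2: data[2]=7 ≤ 15 → i=1, swap data[1],data[2] → 6 7 20 12 17 10 8 15
(after j=2) data = 6 7 20 12 17 10 8 15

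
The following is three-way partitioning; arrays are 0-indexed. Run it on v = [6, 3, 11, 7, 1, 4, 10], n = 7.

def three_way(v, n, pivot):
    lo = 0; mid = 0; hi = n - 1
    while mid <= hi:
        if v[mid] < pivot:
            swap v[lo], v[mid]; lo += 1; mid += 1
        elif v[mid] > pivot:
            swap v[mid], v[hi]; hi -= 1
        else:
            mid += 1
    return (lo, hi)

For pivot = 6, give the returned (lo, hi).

(3, 3)

lo=0 mid=0 hi=6
6=6: mid=1
3<6: swap(0,1), lo=1 mid=2 ⇒ [3, 6, 11, 7, 1, 4, 10]
11>6: swap(2,6), hi=5 ⇒ [3, 6, 10, 7, 1, 4, 11]
10>6: swap(2,5), hi=4 ⇒ [3, 6, 4, 7, 1, 10, 11]
4<6: swap(1,2), lo=2 mid=3 ⇒ [3, 4, 6, 7, 1, 10, 11]
7>6: swap(3,4), hi=3 ⇒ [3, 4, 6, 1, 7, 10, 11]
1<6: swap(2,3), lo=3 mid=4 ⇒ [3, 4, 1, 6, 7, 10, 11]
done. lo=3 hi=3; v=[3, 4, 1, 6, 7, 10, 11]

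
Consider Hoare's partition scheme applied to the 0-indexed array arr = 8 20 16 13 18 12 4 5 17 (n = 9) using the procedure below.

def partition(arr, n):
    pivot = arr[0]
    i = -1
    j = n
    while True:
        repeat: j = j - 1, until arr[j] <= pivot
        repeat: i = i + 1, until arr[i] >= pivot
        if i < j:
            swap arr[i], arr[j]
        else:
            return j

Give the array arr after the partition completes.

pivot=8
j stops at 7 (5), i stops at 0 (8); swap ⇒ 5 20 16 13 18 12 4 8 17
j stops at 6 (4), i stops at 1 (20); swap ⇒ 5 4 16 13 18 12 20 8 17
j stops at 1, i stops at 2; i≥j ⇒ return 1. arr=5 4 16 13 18 12 20 8 17

5 4 16 13 18 12 20 8 17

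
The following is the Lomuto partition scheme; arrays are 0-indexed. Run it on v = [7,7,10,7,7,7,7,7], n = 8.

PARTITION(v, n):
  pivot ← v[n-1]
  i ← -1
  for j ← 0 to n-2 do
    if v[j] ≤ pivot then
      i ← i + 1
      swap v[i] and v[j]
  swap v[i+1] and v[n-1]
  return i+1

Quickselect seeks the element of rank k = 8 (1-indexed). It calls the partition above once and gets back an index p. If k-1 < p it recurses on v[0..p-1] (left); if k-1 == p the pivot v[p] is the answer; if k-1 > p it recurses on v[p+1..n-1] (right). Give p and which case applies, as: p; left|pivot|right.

6; right

pivot=7, i=-1
j=0: 7≤7, i=0, swap(0,0) ⇒ [7,7,10,7,7,7,7,7]
j=1: 7≤7, i=1, swap(1,1) ⇒ [7,7,10,7,7,7,7,7]
j=2: 10>7, skip
j=3: 7≤7, i=2, swap(2,3) ⇒ [7,7,7,10,7,7,7,7]
j=4: 7≤7, i=3, swap(3,4) ⇒ [7,7,7,7,10,7,7,7]
j=5: 7≤7, i=4, swap(4,5) ⇒ [7,7,7,7,7,10,7,7]
j=6: 7≤7, i=5, swap(5,6) ⇒ [7,7,7,7,7,7,10,7]
swap(6,7) ⇒ [7,7,7,7,7,7,7,10]; return 6
p = 6; k-1 = 7 > 6 ⇒ right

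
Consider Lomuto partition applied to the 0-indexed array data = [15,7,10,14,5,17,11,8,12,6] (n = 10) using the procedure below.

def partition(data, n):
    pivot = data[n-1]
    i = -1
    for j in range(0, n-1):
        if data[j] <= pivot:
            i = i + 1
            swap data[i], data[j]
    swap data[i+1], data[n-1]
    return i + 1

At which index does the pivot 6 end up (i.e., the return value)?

1

pivot=6, i=-1
j=0: 15>6, skip
j=1: 7>6, skip
j=2: 10>6, skip
j=3: 14>6, skip
j=4: 5≤6, i=0, swap(0,4) ⇒ [5,7,10,14,15,17,11,8,12,6]
j=5: 17>6, skip
j=6: 11>6, skip
j=7: 8>6, skip
j=8: 12>6, skip
swap(1,9) ⇒ [5,6,10,14,15,17,11,8,12,7]; return 1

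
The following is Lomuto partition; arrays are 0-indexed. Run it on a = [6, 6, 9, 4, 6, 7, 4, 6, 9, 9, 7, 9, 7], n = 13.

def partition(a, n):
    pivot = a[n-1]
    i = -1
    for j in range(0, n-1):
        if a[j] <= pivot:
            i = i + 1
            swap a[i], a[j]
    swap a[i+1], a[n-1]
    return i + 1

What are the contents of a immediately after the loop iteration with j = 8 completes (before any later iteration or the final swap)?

pivot = a[12] = 7; i = -1
j=0: a[0]=6 ≤ 7 → i=0, swap a[0],a[0] (no change) → [6, 6, 9, 4, 6, 7, 4, 6, 9, 9, 7, 9, 7]
j=1: a[1]=6 ≤ 7 → i=1, swap a[1],a[1] (no change) → [6, 6, 9, 4, 6, 7, 4, 6, 9, 9, 7, 9, 7]
j=2: a[2]=9 > 7 → no swap
j=3: a[3]=4 ≤ 7 → i=2, swap a[2],a[3] → [6, 6, 4, 9, 6, 7, 4, 6, 9, 9, 7, 9, 7]
j=4: a[4]=6 ≤ 7 → i=3, swap a[3],a[4] → [6, 6, 4, 6, 9, 7, 4, 6, 9, 9, 7, 9, 7]
j=5: a[5]=7 ≤ 7 → i=4, swap a[4],a[5] → [6, 6, 4, 6, 7, 9, 4, 6, 9, 9, 7, 9, 7]
j=6: a[6]=4 ≤ 7 → i=5, swap a[5],a[6] → [6, 6, 4, 6, 7, 4, 9, 6, 9, 9, 7, 9, 7]
j=7: a[7]=6 ≤ 7 → i=6, swap a[6],a[7] → [6, 6, 4, 6, 7, 4, 6, 9, 9, 9, 7, 9, 7]
j=8: a[8]=9 > 7 → no swap
(after j=8) a = [6, 6, 4, 6, 7, 4, 6, 9, 9, 9, 7, 9, 7]

[6, 6, 4, 6, 7, 4, 6, 9, 9, 9, 7, 9, 7]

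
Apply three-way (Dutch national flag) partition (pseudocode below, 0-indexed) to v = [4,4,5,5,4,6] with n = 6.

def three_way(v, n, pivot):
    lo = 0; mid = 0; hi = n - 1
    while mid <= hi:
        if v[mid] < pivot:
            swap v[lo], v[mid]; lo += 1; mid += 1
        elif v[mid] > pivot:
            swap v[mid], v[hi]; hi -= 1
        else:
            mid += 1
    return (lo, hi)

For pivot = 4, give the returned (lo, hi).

(0, 2)

pivot = 4; lo=0, mid=0, hi=5
v[mid]=4=4: mid=1
v[mid]=4=4: mid=2
v[mid]=5>4: swap v[2],v[5]; hi=4 → [4,4,6,5,4,5]
v[mid]=6>4: swap v[2],v[4]; hi=3 → [4,4,4,5,6,5]
v[mid]=4=4: mid=3
v[mid]=5>4: swap v[3],v[3]; hi=2 → [4,4,4,5,6,5]
end: lo=0, hi=2; v = [4,4,4,5,6,5]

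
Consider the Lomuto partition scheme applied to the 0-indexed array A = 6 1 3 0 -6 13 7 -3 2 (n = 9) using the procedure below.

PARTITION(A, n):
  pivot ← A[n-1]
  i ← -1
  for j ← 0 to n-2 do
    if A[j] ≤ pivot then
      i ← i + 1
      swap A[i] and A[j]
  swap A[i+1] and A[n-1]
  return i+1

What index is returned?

pivot=2, i=-1
j=0: 6>2, skip
j=1: 1≤2, i=0, swap(0,1) ⇒ 1 6 3 0 -6 13 7 -3 2
j=2: 3>2, skip
j=3: 0≤2, i=1, swap(1,3) ⇒ 1 0 3 6 -6 13 7 -3 2
j=4: -6≤2, i=2, swap(2,4) ⇒ 1 0 -6 6 3 13 7 -3 2
j=5: 13>2, skip
j=6: 7>2, skip
j=7: -3≤2, i=3, swap(3,7) ⇒ 1 0 -6 -3 3 13 7 6 2
swap(4,8) ⇒ 1 0 -6 -3 2 13 7 6 3; return 4

4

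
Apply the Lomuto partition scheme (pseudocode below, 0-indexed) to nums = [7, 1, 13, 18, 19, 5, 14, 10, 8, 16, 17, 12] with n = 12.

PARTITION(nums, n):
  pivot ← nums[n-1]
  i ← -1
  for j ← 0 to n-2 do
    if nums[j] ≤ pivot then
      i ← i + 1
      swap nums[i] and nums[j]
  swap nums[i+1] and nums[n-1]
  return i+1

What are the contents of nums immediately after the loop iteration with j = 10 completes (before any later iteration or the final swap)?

pivot = nums[11] = 12; i = -1
j=0: nums[0]=7 ≤ 12 → i=0, swap nums[0],nums[0] (no change) → [7, 1, 13, 18, 19, 5, 14, 10, 8, 16, 17, 12]
j=1: nums[1]=1 ≤ 12 → i=1, swap nums[1],nums[1] (no change) → [7, 1, 13, 18, 19, 5, 14, 10, 8, 16, 17, 12]
j=2: nums[2]=13 > 12 → no swap
j=3: nums[3]=18 > 12 → no swap
j=4: nums[4]=19 > 12 → no swap
j=5: nums[5]=5 ≤ 12 → i=2, swap nums[2],nums[5] → [7, 1, 5, 18, 19, 13, 14, 10, 8, 16, 17, 12]
j=6: nums[6]=14 > 12 → no swap
j=7: nums[7]=10 ≤ 12 → i=3, swap nums[3],nums[7] → [7, 1, 5, 10, 19, 13, 14, 18, 8, 16, 17, 12]
j=8: nums[8]=8 ≤ 12 → i=4, swap nums[4],nums[8] → [7, 1, 5, 10, 8, 13, 14, 18, 19, 16, 17, 12]
j=9: nums[9]=16 > 12 → no swap
j=10: nums[10]=17 > 12 → no swap
(after j=10) nums = [7, 1, 5, 10, 8, 13, 14, 18, 19, 16, 17, 12]

[7, 1, 5, 10, 8, 13, 14, 18, 19, 16, 17, 12]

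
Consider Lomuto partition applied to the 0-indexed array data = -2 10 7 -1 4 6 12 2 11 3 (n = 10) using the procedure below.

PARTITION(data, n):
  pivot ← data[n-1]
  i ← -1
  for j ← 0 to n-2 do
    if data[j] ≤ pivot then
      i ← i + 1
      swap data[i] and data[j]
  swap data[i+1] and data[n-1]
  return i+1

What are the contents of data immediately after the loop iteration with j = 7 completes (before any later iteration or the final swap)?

pivot = data[9] = 3; i = -1
j=0: data[0]=-2 ≤ 3 → i=0, swap data[0],data[0] (no change) → -2 10 7 -1 4 6 12 2 11 3
j=1: data[1]=10 > 3 → no swap
j=2: data[2]=7 > 3 → no swap
j=3: data[3]=-1 ≤ 3 → i=1, swap data[1],data[3] → -2 -1 7 10 4 6 12 2 11 3
j=4: data[4]=4 > 3 → no swap
j=5: data[5]=6 > 3 → no swap
j=6: data[6]=12 > 3 → no swap
j=7: data[7]=2 ≤ 3 → i=2, swap data[2],data[7] → -2 -1 2 10 4 6 12 7 11 3
(after j=7) data = -2 -1 2 10 4 6 12 7 11 3

-2 -1 2 10 4 6 12 7 11 3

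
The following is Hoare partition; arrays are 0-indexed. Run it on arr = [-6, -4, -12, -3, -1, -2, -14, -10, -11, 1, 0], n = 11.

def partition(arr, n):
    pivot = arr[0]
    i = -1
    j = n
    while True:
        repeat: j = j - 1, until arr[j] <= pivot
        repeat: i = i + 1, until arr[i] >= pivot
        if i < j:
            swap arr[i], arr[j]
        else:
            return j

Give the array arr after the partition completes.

[-11, -10, -12, -14, -1, -2, -3, -4, -6, 1, 0]

pivot=-6
j stops at 8 (-11), i stops at 0 (-6); swap ⇒ [-11, -4, -12, -3, -1, -2, -14, -10, -6, 1, 0]
j stops at 7 (-10), i stops at 1 (-4); swap ⇒ [-11, -10, -12, -3, -1, -2, -14, -4, -6, 1, 0]
j stops at 6 (-14), i stops at 3 (-3); swap ⇒ [-11, -10, -12, -14, -1, -2, -3, -4, -6, 1, 0]
j stops at 3, i stops at 4; i≥j ⇒ return 3. arr=[-11, -10, -12, -14, -1, -2, -3, -4, -6, 1, 0]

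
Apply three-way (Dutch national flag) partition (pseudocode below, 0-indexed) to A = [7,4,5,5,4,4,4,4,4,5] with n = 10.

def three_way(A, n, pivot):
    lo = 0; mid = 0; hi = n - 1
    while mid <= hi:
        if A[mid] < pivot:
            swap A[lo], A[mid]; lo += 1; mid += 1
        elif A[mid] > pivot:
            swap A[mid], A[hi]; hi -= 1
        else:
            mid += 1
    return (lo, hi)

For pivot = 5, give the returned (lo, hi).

pivot = 5; lo=0, mid=0, hi=9
A[mid]=7>5: swap A[0],A[9]; hi=8 → [5,4,5,5,4,4,4,4,4,7]
A[mid]=5=5: mid=1
A[mid]=4<5: swap A[0],A[1]; lo=1,mid=2 → [4,5,5,5,4,4,4,4,4,7]
A[mid]=5=5: mid=3
A[mid]=5=5: mid=4
A[mid]=4<5: swap A[1],A[4]; lo=2,mid=5 → [4,4,5,5,5,4,4,4,4,7]
A[mid]=4<5: swap A[2],A[5]; lo=3,mid=6 → [4,4,4,5,5,5,4,4,4,7]
A[mid]=4<5: swap A[3],A[6]; lo=4,mid=7 → [4,4,4,4,5,5,5,4,4,7]
A[mid]=4<5: swap A[4],A[7]; lo=5,mid=8 → [4,4,4,4,4,5,5,5,4,7]
A[mid]=4<5: swap A[5],A[8]; lo=6,mid=9 → [4,4,4,4,4,4,5,5,5,7]
end: lo=6, hi=8; A = [4,4,4,4,4,4,5,5,5,7]

(6, 8)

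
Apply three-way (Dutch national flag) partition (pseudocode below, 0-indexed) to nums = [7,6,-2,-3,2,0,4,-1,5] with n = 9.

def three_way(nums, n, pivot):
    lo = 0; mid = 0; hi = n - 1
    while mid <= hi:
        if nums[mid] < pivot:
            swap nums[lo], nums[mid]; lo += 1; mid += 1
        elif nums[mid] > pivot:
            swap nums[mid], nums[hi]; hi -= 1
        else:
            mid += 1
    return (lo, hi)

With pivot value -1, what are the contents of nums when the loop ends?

pivot = -1; lo=0, mid=0, hi=8
nums[mid]=7>-1: swap nums[0],nums[8]; hi=7 → [5,6,-2,-3,2,0,4,-1,7]
nums[mid]=5>-1: swap nums[0],nums[7]; hi=6 → [-1,6,-2,-3,2,0,4,5,7]
nums[mid]=-1=-1: mid=1
nums[mid]=6>-1: swap nums[1],nums[6]; hi=5 → [-1,4,-2,-3,2,0,6,5,7]
nums[mid]=4>-1: swap nums[1],nums[5]; hi=4 → [-1,0,-2,-3,2,4,6,5,7]
nums[mid]=0>-1: swap nums[1],nums[4]; hi=3 → [-1,2,-2,-3,0,4,6,5,7]
nums[mid]=2>-1: swap nums[1],nums[3]; hi=2 → [-1,-3,-2,2,0,4,6,5,7]
nums[mid]=-3<-1: swap nums[0],nums[1]; lo=1,mid=2 → [-3,-1,-2,2,0,4,6,5,7]
nums[mid]=-2<-1: swap nums[1],nums[2]; lo=2,mid=3 → [-3,-2,-1,2,0,4,6,5,7]
end: lo=2, hi=2; nums = [-3,-2,-1,2,0,4,6,5,7]

[-3,-2,-1,2,0,4,6,5,7]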